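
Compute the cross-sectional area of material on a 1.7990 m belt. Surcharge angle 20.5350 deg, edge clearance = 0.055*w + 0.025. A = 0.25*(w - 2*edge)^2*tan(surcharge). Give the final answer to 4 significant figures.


edge = 0.055*1.7990 + 0.025 = 0.123945 m
ew = 1.7990 - 2*0.123945 = 1.55111 m
A = 0.25 * 1.55111^2 * tan(20.5350 deg)
A = 0.2253 m^2


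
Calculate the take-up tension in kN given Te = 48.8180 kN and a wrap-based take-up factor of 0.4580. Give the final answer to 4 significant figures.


T_tu = 48.8180 * 0.4580
T_tu = 22.36 kN


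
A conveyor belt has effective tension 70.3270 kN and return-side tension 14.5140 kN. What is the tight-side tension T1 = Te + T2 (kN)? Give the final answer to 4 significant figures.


T1 = Te + T2 = 70.3270 + 14.5140
T1 = 84.84 kN


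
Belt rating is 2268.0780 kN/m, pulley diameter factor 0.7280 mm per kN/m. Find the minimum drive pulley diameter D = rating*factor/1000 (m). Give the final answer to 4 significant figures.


D = 2268.0780 * 0.7280 / 1000
D = 1.651 m


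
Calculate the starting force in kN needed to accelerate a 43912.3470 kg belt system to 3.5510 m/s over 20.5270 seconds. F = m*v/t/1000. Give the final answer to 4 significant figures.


F = 43912.3470 * 3.5510 / 20.5270 / 1000
F = 7.596 kN


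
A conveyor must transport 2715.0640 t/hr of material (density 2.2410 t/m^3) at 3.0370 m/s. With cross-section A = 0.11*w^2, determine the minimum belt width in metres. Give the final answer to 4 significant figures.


A_req = 2715.0640 / (3.0370 * 2.2410 * 3600) = 0.110813 m^2
w = sqrt(0.110813 / 0.11)
w = 1.004 m


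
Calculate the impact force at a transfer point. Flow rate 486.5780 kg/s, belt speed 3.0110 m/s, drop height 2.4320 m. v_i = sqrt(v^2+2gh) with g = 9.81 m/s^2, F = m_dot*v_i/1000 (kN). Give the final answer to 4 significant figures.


v_i = sqrt(3.0110^2 + 2*9.81*2.4320) = 7.53538 m/s
F = 486.5780 * 7.53538 / 1000
F = 3.667 kN


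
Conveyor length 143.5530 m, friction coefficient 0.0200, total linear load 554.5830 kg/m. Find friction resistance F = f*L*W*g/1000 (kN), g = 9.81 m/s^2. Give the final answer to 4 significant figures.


F = 0.0200 * 143.5530 * 554.5830 * 9.81 / 1000
F = 15.62 kN


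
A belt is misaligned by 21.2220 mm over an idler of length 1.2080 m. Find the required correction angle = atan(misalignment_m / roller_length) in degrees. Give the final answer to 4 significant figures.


misalign_m = 21.2220 / 1000 = 0.021222 m
angle = atan(0.021222 / 1.2080)
angle = 1.006 deg


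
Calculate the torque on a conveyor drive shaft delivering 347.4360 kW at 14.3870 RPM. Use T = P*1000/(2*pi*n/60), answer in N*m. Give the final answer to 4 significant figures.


omega = 2*pi*14.3870/60 = 1.5066 rad/s
T = 347.4360*1000 / 1.5066
T = 230600 N*m


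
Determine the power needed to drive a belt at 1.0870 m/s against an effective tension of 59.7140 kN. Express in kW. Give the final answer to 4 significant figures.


P = Te * v = 59.7140 * 1.0870
P = 64.91 kW


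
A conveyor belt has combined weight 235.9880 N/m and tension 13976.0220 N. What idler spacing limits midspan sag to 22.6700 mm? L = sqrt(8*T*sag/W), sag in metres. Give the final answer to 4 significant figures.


sag = 22.6700/1000 = 0.022670 m
L = sqrt(8 * 13976.0220 * 0.022670 / 235.9880)
L = 3.277 m


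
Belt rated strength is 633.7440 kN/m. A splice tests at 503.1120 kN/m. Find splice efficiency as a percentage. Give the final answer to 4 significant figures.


Eff = 503.1120 / 633.7440 * 100
Eff = 79.39 %


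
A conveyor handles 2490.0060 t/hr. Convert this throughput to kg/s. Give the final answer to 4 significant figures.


m_dot = 2490.0060 * 1000 / 3600
m_dot = 691.7 kg/s


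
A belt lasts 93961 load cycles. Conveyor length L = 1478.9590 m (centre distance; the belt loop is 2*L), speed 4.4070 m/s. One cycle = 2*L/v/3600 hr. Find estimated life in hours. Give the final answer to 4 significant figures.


cycle_time = 2 * 1478.9590 / 4.4070 / 3600 = 0.186441 hr
life = 93961 * 0.186441 = 17520 hours


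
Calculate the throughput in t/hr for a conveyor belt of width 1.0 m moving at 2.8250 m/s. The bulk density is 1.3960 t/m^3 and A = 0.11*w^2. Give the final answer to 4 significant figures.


A = 0.11 * 1.0^2 = 0.11 m^2
C = 0.11 * 2.8250 * 1.3960 * 3600
C = 1562 t/hr


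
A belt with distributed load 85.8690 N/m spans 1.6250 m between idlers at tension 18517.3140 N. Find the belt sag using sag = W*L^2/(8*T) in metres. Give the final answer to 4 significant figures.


sag = 85.8690 * 1.6250^2 / (8 * 18517.3140)
sag = 0.001531 m


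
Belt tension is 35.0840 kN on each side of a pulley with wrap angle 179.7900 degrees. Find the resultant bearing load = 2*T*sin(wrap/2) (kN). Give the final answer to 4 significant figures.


F = 2 * 35.0840 * sin(179.7900/2 deg)
F = 70.17 kN


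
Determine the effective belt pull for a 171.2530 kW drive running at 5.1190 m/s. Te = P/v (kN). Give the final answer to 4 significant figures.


Te = P / v = 171.2530 / 5.1190
Te = 33.45 kN


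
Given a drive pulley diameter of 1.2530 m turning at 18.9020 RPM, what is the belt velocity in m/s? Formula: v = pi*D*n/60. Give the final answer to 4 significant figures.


v = pi * 1.2530 * 18.9020 / 60
v = 1.240 m/s


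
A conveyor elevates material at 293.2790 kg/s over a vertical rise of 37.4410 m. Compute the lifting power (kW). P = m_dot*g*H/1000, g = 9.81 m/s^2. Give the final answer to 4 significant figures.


P = 293.2790 * 9.81 * 37.4410 / 1000
P = 107.7 kW


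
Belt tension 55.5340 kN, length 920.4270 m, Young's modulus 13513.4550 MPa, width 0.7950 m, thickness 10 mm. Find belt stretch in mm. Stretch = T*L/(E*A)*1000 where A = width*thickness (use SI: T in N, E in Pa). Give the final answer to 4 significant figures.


A = 0.7950 * 0.01 = 0.00795 m^2
Stretch = 55.5340*1000 * 920.4270 / (13513.4550e6 * 0.00795) * 1000
Stretch = 475.8 mm


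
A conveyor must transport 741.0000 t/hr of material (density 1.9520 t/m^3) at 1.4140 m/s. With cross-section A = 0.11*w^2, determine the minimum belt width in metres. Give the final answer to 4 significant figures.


A_req = 741.0000 / (1.4140 * 1.9520 * 3600) = 0.0745738 m^2
w = sqrt(0.0745738 / 0.11)
w = 0.8234 m


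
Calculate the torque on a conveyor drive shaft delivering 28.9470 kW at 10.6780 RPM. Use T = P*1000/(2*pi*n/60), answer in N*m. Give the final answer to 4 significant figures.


omega = 2*pi*10.6780/60 = 1.1182 rad/s
T = 28.9470*1000 / 1.1182
T = 25890 N*m


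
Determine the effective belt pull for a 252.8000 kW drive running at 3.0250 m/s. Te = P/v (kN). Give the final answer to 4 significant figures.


Te = P / v = 252.8000 / 3.0250
Te = 83.57 kN


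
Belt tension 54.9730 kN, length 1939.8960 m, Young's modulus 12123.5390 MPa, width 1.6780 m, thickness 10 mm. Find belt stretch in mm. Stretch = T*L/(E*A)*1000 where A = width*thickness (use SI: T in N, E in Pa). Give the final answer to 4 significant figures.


A = 1.6780 * 0.01 = 0.01678 m^2
Stretch = 54.9730*1000 * 1939.8960 / (12123.5390e6 * 0.01678) * 1000
Stretch = 524.2 mm


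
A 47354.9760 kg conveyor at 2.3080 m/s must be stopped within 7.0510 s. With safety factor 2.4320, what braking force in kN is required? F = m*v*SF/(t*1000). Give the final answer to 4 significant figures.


F = 47354.9760 * 2.3080 / 7.0510 * 2.4320 / 1000
F = 37.70 kN


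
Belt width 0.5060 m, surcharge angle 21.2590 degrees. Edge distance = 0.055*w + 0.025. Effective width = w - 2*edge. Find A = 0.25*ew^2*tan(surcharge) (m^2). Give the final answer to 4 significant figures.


edge = 0.055*0.5060 + 0.025 = 0.05283 m
ew = 0.5060 - 2*0.05283 = 0.40034 m
A = 0.25 * 0.40034^2 * tan(21.2590 deg)
A = 0.01559 m^2


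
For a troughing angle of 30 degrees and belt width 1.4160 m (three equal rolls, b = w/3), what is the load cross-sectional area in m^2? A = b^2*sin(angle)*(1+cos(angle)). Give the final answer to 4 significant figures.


b = 1.4160/3 = 0.472 m
A = 0.472^2 * sin(30 deg) * (1 + cos(30 deg))
A = 0.2079 m^2


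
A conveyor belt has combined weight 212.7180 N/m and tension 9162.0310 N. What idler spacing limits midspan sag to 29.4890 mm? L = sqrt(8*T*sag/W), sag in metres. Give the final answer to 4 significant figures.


sag = 29.4890/1000 = 0.029489 m
L = sqrt(8 * 9162.0310 * 0.029489 / 212.7180)
L = 3.188 m


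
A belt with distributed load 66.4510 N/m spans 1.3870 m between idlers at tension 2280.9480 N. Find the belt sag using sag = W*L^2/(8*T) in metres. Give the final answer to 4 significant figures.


sag = 66.4510 * 1.3870^2 / (8 * 2280.9480)
sag = 0.007006 m


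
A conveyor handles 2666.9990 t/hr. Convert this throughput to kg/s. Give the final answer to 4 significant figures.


m_dot = 2666.9990 * 1000 / 3600
m_dot = 740.8 kg/s


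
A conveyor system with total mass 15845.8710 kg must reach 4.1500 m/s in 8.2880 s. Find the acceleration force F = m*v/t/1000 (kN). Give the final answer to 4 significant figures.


F = 15845.8710 * 4.1500 / 8.2880 / 1000
F = 7.934 kN


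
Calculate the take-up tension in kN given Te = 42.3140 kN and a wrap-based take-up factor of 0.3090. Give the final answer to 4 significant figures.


T_tu = 42.3140 * 0.3090
T_tu = 13.08 kN


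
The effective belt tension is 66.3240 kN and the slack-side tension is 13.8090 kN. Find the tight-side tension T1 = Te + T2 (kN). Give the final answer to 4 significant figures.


T1 = Te + T2 = 66.3240 + 13.8090
T1 = 80.13 kN


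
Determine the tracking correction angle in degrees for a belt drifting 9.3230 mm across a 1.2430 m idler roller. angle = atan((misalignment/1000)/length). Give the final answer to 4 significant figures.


misalign_m = 9.3230 / 1000 = 0.009323 m
angle = atan(0.009323 / 1.2430)
angle = 0.4297 deg


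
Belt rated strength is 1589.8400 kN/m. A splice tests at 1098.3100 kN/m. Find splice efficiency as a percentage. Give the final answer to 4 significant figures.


Eff = 1098.3100 / 1589.8400 * 100
Eff = 69.08 %


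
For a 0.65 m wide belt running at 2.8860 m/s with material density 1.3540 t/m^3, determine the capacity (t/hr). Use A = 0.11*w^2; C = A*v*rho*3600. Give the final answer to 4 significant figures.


A = 0.11 * 0.65^2 = 0.046475 m^2
C = 0.046475 * 2.8860 * 1.3540 * 3600
C = 653.8 t/hr


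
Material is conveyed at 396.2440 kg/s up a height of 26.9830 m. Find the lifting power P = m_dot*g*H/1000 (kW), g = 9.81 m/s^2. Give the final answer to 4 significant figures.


P = 396.2440 * 9.81 * 26.9830 / 1000
P = 104.9 kW


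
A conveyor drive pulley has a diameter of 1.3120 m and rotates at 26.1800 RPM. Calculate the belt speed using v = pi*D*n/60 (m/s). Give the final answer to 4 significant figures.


v = pi * 1.3120 * 26.1800 / 60
v = 1.798 m/s


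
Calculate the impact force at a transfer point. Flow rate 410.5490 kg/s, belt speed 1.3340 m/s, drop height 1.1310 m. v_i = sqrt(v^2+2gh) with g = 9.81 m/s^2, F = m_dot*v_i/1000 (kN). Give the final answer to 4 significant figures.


v_i = sqrt(1.3340^2 + 2*9.81*1.1310) = 4.89589 m/s
F = 410.5490 * 4.89589 / 1000
F = 2.010 kN


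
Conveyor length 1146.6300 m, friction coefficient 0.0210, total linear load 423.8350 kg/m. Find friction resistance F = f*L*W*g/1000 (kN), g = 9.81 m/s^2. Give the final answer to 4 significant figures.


F = 0.0210 * 1146.6300 * 423.8350 * 9.81 / 1000
F = 100.1 kN


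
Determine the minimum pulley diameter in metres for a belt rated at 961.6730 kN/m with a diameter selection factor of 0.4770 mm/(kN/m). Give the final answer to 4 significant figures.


D = 961.6730 * 0.4770 / 1000
D = 0.4587 m


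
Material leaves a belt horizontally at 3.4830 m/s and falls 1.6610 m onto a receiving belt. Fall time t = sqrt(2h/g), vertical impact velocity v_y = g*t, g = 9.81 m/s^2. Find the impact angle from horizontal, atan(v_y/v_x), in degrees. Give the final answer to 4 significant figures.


t = sqrt(2*1.6610/9.81) = 0.581923 s
v_y = 9.81 * 0.581923 = 5.70866 m/s
angle = atan(5.70866 / 3.4830) = 58.61 deg


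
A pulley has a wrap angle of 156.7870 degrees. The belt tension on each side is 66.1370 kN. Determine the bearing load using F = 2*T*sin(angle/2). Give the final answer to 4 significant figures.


F = 2 * 66.1370 * sin(156.7870/2 deg)
F = 129.6 kN


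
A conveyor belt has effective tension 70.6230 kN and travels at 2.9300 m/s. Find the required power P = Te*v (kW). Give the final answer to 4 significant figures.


P = Te * v = 70.6230 * 2.9300
P = 206.9 kW


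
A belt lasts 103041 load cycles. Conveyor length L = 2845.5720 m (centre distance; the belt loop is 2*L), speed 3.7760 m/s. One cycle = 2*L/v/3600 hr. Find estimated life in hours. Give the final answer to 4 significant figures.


cycle_time = 2 * 2845.5720 / 3.7760 / 3600 = 0.418663 hr
life = 103041 * 0.418663 = 43140 hours


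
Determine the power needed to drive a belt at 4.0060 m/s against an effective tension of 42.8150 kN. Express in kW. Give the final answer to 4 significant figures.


P = Te * v = 42.8150 * 4.0060
P = 171.5 kW


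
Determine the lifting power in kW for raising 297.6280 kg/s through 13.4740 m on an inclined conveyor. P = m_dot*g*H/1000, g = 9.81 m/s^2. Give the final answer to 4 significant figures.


P = 297.6280 * 9.81 * 13.4740 / 1000
P = 39.34 kW


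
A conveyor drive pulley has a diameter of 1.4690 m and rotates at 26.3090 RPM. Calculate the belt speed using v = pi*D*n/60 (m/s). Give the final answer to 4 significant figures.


v = pi * 1.4690 * 26.3090 / 60
v = 2.024 m/s


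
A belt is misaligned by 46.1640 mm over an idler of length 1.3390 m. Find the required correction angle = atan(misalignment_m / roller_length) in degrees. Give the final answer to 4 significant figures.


misalign_m = 46.1640 / 1000 = 0.046164 m
angle = atan(0.046164 / 1.3390)
angle = 1.975 deg


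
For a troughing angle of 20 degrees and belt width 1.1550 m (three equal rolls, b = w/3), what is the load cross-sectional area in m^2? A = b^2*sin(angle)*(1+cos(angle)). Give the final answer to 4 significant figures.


b = 1.1550/3 = 0.385 m
A = 0.385^2 * sin(20 deg) * (1 + cos(20 deg))
A = 0.09833 m^2


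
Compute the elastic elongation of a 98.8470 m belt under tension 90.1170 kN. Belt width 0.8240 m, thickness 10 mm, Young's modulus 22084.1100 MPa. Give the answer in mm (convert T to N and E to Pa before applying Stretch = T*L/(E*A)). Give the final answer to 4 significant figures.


A = 0.8240 * 0.01 = 0.00824 m^2
Stretch = 90.1170*1000 * 98.8470 / (22084.1100e6 * 0.00824) * 1000
Stretch = 48.95 mm


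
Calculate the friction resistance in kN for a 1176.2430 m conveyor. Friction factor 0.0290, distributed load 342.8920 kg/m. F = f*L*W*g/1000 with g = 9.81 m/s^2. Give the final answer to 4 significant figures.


F = 0.0290 * 1176.2430 * 342.8920 * 9.81 / 1000
F = 114.7 kN


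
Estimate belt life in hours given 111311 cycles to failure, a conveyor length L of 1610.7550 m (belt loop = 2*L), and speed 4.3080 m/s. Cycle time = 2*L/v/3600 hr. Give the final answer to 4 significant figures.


cycle_time = 2 * 1610.7550 / 4.3080 / 3600 = 0.207721 hr
life = 111311 * 0.207721 = 23120 hours


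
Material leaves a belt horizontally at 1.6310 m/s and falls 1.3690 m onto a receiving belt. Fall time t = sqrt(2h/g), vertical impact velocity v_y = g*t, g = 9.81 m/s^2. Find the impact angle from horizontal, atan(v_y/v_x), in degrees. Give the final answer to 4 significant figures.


t = sqrt(2*1.3690/9.81) = 0.528302 s
v_y = 9.81 * 0.528302 = 5.18264 m/s
angle = atan(5.18264 / 1.6310) = 72.53 deg


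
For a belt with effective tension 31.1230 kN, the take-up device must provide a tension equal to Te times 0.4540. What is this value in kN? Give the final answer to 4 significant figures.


T_tu = 31.1230 * 0.4540
T_tu = 14.13 kN


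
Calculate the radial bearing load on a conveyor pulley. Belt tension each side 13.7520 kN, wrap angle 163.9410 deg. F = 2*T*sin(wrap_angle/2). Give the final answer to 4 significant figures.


F = 2 * 13.7520 * sin(163.9410/2 deg)
F = 27.23 kN


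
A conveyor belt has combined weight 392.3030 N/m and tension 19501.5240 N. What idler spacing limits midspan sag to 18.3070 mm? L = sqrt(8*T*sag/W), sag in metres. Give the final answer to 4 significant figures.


sag = 18.3070/1000 = 0.018307 m
L = sqrt(8 * 19501.5240 * 0.018307 / 392.3030)
L = 2.698 m


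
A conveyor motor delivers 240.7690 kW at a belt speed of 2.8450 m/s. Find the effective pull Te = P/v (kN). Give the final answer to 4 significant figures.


Te = P / v = 240.7690 / 2.8450
Te = 84.63 kN


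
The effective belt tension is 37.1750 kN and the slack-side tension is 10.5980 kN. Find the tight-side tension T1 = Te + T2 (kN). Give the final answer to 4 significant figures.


T1 = Te + T2 = 37.1750 + 10.5980
T1 = 47.77 kN


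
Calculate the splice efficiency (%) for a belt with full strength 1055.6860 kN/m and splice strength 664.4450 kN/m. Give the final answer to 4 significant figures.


Eff = 664.4450 / 1055.6860 * 100
Eff = 62.94 %


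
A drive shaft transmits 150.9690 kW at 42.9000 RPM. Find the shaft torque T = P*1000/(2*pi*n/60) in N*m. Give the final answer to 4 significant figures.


omega = 2*pi*42.9000/60 = 4.49248 rad/s
T = 150.9690*1000 / 4.49248
T = 33600 N*m


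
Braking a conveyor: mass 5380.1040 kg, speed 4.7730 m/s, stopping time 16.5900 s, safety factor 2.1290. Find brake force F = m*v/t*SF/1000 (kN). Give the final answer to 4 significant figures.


F = 5380.1040 * 4.7730 / 16.5900 * 2.1290 / 1000
F = 3.295 kN


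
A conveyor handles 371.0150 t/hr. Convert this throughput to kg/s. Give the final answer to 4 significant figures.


m_dot = 371.0150 * 1000 / 3600
m_dot = 103.1 kg/s


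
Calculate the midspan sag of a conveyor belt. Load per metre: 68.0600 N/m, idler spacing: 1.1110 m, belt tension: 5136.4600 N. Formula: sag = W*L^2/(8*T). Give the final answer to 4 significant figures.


sag = 68.0600 * 1.1110^2 / (8 * 5136.4600)
sag = 0.002044 m


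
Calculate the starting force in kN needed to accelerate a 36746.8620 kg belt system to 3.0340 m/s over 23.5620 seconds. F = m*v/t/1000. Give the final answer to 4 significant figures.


F = 36746.8620 * 3.0340 / 23.5620 / 1000
F = 4.732 kN


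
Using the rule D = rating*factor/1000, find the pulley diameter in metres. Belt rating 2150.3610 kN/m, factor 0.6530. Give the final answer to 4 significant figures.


D = 2150.3610 * 0.6530 / 1000
D = 1.404 m


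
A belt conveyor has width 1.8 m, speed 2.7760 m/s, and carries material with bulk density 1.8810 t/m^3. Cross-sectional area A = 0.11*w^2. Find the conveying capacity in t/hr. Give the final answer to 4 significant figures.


A = 0.11 * 1.8^2 = 0.3564 m^2
C = 0.3564 * 2.7760 * 1.8810 * 3600
C = 6700 t/hr


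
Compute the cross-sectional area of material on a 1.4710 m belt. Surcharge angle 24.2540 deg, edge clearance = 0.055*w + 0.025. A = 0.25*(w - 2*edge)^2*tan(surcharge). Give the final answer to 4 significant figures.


edge = 0.055*1.4710 + 0.025 = 0.105905 m
ew = 1.4710 - 2*0.105905 = 1.25919 m
A = 0.25 * 1.25919^2 * tan(24.2540 deg)
A = 0.1786 m^2


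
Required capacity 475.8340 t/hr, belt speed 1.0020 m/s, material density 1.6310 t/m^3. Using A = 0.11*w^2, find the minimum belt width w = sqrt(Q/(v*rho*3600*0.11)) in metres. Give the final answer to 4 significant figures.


A_req = 475.8340 / (1.0020 * 1.6310 * 3600) = 0.0808782 m^2
w = sqrt(0.0808782 / 0.11)
w = 0.8575 m


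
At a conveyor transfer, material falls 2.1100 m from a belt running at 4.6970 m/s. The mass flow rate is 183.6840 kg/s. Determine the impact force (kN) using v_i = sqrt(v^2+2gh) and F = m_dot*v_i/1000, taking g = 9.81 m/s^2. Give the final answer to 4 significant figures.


v_i = sqrt(4.6970^2 + 2*9.81*2.1100) = 7.96618 m/s
F = 183.6840 * 7.96618 / 1000
F = 1.463 kN


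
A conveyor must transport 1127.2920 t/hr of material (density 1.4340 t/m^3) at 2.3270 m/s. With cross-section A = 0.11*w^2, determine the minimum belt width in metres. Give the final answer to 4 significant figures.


A_req = 1127.2920 / (2.3270 * 1.4340 * 3600) = 0.0938401 m^2
w = sqrt(0.0938401 / 0.11)
w = 0.9236 m


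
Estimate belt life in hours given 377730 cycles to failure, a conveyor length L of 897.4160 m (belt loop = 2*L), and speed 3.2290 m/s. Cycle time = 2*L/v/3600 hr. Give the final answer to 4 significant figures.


cycle_time = 2 * 897.4160 / 3.2290 / 3600 = 0.154402 hr
life = 377730 * 0.154402 = 58320 hours


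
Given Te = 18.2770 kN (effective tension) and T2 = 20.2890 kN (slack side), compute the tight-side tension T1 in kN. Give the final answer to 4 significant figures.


T1 = Te + T2 = 18.2770 + 20.2890
T1 = 38.57 kN


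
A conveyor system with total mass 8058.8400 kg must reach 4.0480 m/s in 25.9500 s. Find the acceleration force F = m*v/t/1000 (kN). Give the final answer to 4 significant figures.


F = 8058.8400 * 4.0480 / 25.9500 / 1000
F = 1.257 kN


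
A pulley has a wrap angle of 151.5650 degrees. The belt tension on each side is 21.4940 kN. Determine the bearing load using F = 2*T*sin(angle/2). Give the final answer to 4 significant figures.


F = 2 * 21.4940 * sin(151.5650/2 deg)
F = 41.67 kN


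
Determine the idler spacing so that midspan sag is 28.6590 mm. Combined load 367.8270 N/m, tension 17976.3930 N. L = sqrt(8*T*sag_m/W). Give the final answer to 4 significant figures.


sag = 28.6590/1000 = 0.028659 m
L = sqrt(8 * 17976.3930 * 0.028659 / 367.8270)
L = 3.347 m


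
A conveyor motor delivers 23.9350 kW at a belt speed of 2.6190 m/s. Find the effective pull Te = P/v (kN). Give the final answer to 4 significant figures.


Te = P / v = 23.9350 / 2.6190
Te = 9.139 kN


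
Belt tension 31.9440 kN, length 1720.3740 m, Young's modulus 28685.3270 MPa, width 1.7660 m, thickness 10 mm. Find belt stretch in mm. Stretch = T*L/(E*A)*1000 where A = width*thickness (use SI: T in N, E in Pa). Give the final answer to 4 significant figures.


A = 1.7660 * 0.01 = 0.01766 m^2
Stretch = 31.9440*1000 * 1720.3740 / (28685.3270e6 * 0.01766) * 1000
Stretch = 108.5 mm


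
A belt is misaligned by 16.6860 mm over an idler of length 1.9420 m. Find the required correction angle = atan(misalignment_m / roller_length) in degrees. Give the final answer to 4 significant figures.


misalign_m = 16.6860 / 1000 = 0.016686 m
angle = atan(0.016686 / 1.9420)
angle = 0.4923 deg


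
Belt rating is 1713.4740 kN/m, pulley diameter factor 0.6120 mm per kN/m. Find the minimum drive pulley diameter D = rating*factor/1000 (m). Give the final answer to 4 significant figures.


D = 1713.4740 * 0.6120 / 1000
D = 1.049 m


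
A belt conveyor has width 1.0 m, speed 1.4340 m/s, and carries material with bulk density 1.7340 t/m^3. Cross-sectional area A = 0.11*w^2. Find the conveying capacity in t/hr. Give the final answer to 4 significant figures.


A = 0.11 * 1.0^2 = 0.11 m^2
C = 0.11 * 1.4340 * 1.7340 * 3600
C = 984.7 t/hr


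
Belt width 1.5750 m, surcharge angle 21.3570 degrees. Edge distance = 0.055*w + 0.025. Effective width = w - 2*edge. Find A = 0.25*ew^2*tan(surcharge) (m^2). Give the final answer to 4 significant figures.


edge = 0.055*1.5750 + 0.025 = 0.111625 m
ew = 1.5750 - 2*0.111625 = 1.35175 m
A = 0.25 * 1.35175^2 * tan(21.3570 deg)
A = 0.1786 m^2


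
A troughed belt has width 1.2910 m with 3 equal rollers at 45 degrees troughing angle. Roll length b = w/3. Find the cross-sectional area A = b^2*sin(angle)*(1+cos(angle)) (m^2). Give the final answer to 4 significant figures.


b = 1.2910/3 = 0.430333 m
A = 0.430333^2 * sin(45 deg) * (1 + cos(45 deg))
A = 0.2235 m^2


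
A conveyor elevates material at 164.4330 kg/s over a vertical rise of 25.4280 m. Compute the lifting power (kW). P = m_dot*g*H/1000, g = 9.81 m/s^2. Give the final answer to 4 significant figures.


P = 164.4330 * 9.81 * 25.4280 / 1000
P = 41.02 kW


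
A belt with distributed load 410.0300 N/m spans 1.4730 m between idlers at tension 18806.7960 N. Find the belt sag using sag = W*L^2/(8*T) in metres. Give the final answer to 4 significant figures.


sag = 410.0300 * 1.4730^2 / (8 * 18806.7960)
sag = 0.005913 m


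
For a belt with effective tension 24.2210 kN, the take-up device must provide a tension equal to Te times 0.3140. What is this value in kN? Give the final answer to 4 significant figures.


T_tu = 24.2210 * 0.3140
T_tu = 7.605 kN


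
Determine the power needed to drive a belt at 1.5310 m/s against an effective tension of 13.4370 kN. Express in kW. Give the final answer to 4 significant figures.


P = Te * v = 13.4370 * 1.5310
P = 20.57 kW


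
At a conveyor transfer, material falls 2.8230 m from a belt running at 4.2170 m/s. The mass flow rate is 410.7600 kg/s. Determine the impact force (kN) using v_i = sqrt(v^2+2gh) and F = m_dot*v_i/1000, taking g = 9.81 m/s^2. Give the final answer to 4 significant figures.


v_i = sqrt(4.2170^2 + 2*9.81*2.8230) = 8.55397 m/s
F = 410.7600 * 8.55397 / 1000
F = 3.514 kN


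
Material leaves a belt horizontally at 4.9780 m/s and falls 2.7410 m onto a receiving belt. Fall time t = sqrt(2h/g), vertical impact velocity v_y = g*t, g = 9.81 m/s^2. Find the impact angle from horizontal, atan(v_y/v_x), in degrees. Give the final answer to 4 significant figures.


t = sqrt(2*2.7410/9.81) = 0.747541 s
v_y = 9.81 * 0.747541 = 7.33338 m/s
angle = atan(7.33338 / 4.9780) = 55.83 deg


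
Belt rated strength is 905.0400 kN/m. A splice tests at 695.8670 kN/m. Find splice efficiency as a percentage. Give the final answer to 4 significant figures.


Eff = 695.8670 / 905.0400 * 100
Eff = 76.89 %


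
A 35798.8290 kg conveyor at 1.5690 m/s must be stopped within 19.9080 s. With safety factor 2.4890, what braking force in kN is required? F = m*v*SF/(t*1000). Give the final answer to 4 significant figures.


F = 35798.8290 * 1.5690 / 19.9080 * 2.4890 / 1000
F = 7.022 kN


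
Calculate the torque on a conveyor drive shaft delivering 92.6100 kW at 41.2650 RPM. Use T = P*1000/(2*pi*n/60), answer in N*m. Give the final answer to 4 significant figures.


omega = 2*pi*41.2650/60 = 4.32126 rad/s
T = 92.6100*1000 / 4.32126
T = 21430 N*m


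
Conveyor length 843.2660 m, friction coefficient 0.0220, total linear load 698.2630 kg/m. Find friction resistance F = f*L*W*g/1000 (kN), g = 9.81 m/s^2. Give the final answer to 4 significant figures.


F = 0.0220 * 843.2660 * 698.2630 * 9.81 / 1000
F = 127.1 kN


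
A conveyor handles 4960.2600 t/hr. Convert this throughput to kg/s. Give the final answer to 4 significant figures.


m_dot = 4960.2600 * 1000 / 3600
m_dot = 1378 kg/s


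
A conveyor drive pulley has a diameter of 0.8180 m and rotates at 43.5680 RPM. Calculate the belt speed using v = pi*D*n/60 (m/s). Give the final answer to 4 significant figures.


v = pi * 0.8180 * 43.5680 / 60
v = 1.866 m/s


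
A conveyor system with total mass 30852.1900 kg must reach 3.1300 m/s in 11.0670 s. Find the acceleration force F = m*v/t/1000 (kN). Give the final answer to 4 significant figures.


F = 30852.1900 * 3.1300 / 11.0670 / 1000
F = 8.726 kN


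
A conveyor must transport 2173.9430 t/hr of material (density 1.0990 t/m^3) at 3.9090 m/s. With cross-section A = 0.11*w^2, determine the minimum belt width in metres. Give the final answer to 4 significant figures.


A_req = 2173.9430 / (3.9090 * 1.0990 * 3600) = 0.140567 m^2
w = sqrt(0.140567 / 0.11)
w = 1.130 m


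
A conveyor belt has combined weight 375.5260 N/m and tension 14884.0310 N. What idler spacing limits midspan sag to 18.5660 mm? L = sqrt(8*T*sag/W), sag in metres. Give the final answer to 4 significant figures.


sag = 18.5660/1000 = 0.018566 m
L = sqrt(8 * 14884.0310 * 0.018566 / 375.5260)
L = 2.426 m


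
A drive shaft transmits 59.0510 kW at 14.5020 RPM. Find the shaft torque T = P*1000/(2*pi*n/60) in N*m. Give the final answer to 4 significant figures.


omega = 2*pi*14.5020/60 = 1.51865 rad/s
T = 59.0510*1000 / 1.51865
T = 38880 N*m


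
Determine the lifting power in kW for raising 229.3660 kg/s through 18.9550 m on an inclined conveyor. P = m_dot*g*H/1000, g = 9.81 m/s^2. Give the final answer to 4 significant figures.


P = 229.3660 * 9.81 * 18.9550 / 1000
P = 42.65 kW


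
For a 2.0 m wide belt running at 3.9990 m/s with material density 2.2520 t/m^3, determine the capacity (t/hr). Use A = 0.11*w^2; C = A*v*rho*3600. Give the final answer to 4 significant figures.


A = 0.11 * 2.0^2 = 0.44 m^2
C = 0.44 * 3.9990 * 2.2520 * 3600
C = 14270 t/hr


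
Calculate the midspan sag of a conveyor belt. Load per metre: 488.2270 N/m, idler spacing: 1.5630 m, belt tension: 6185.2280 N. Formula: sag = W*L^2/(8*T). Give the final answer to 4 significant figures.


sag = 488.2270 * 1.5630^2 / (8 * 6185.2280)
sag = 0.02410 m


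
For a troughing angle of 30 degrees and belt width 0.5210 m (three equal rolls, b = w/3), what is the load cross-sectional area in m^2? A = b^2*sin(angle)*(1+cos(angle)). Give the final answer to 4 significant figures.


b = 0.5210/3 = 0.173667 m
A = 0.173667^2 * sin(30 deg) * (1 + cos(30 deg))
A = 0.02814 m^2


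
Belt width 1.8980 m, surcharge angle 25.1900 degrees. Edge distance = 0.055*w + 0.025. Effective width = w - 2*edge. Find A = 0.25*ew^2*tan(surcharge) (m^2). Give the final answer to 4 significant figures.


edge = 0.055*1.8980 + 0.025 = 0.12939 m
ew = 1.8980 - 2*0.12939 = 1.63922 m
A = 0.25 * 1.63922^2 * tan(25.1900 deg)
A = 0.3160 m^2


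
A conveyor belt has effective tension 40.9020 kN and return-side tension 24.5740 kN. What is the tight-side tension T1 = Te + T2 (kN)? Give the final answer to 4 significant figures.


T1 = Te + T2 = 40.9020 + 24.5740
T1 = 65.48 kN


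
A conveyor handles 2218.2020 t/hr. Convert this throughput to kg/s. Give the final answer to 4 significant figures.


m_dot = 2218.2020 * 1000 / 3600
m_dot = 616.2 kg/s


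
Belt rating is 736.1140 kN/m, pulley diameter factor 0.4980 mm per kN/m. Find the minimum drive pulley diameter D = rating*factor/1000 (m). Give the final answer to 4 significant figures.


D = 736.1140 * 0.4980 / 1000
D = 0.3666 m


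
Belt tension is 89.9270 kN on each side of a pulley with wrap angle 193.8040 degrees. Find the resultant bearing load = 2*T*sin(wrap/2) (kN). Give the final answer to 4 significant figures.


F = 2 * 89.9270 * sin(193.8040/2 deg)
F = 178.6 kN


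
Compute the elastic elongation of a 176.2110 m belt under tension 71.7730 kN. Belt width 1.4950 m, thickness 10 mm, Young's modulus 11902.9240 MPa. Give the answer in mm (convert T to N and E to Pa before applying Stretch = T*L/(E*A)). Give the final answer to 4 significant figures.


A = 1.4950 * 0.01 = 0.01495 m^2
Stretch = 71.7730*1000 * 176.2110 / (11902.9240e6 * 0.01495) * 1000
Stretch = 71.07 mm


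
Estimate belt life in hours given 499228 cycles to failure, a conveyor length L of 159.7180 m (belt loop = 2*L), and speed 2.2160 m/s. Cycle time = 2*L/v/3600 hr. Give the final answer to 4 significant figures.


cycle_time = 2 * 159.7180 / 2.2160 / 3600 = 0.0400416 hr
life = 499228 * 0.0400416 = 19990 hours


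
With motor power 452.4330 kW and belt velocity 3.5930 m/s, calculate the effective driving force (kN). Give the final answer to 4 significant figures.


Te = P / v = 452.4330 / 3.5930
Te = 125.9 kN


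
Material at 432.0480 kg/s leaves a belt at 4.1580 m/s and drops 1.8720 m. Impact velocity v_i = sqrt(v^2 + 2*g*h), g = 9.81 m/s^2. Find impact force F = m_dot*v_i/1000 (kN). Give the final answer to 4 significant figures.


v_i = sqrt(4.1580^2 + 2*9.81*1.8720) = 7.34967 m/s
F = 432.0480 * 7.34967 / 1000
F = 3.175 kN


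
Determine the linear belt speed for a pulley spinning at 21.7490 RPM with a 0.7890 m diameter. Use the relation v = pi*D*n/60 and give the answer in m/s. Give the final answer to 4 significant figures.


v = pi * 0.7890 * 21.7490 / 60
v = 0.8985 m/s


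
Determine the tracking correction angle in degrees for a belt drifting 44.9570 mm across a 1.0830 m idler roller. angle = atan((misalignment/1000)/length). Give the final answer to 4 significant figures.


misalign_m = 44.9570 / 1000 = 0.044957 m
angle = atan(0.044957 / 1.0830)
angle = 2.377 deg


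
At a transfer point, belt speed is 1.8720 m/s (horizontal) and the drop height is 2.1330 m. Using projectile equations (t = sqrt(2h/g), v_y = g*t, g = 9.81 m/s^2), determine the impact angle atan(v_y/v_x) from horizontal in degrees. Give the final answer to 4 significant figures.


t = sqrt(2*2.1330/9.81) = 0.659441 s
v_y = 9.81 * 0.659441 = 6.46912 m/s
angle = atan(6.46912 / 1.8720) = 73.86 deg


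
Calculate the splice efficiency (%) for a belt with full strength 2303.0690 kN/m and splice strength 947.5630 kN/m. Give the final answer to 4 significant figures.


Eff = 947.5630 / 2303.0690 * 100
Eff = 41.14 %


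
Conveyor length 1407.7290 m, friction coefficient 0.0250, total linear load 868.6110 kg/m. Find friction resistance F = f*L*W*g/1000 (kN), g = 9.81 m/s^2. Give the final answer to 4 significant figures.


F = 0.0250 * 1407.7290 * 868.6110 * 9.81 / 1000
F = 299.9 kN


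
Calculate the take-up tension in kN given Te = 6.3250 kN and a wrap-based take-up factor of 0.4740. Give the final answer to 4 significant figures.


T_tu = 6.3250 * 0.4740
T_tu = 2.998 kN


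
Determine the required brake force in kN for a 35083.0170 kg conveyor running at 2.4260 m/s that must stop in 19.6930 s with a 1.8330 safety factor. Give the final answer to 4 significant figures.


F = 35083.0170 * 2.4260 / 19.6930 * 1.8330 / 1000
F = 7.922 kN


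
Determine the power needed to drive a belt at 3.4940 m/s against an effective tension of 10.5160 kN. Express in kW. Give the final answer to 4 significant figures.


P = Te * v = 10.5160 * 3.4940
P = 36.74 kW


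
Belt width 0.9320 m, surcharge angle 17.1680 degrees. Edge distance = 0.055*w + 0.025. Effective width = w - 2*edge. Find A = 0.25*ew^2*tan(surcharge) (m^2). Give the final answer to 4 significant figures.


edge = 0.055*0.9320 + 0.025 = 0.07626 m
ew = 0.9320 - 2*0.07626 = 0.77948 m
A = 0.25 * 0.77948^2 * tan(17.1680 deg)
A = 0.04693 m^2


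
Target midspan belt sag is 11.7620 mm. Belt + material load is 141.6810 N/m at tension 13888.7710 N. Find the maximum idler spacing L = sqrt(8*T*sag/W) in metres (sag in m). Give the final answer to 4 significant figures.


sag = 11.7620/1000 = 0.011762 m
L = sqrt(8 * 13888.7710 * 0.011762 / 141.6810)
L = 3.037 m


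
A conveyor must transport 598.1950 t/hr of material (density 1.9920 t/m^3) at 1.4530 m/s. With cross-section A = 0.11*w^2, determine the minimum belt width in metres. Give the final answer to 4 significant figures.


A_req = 598.1950 / (1.4530 * 1.9920 * 3600) = 0.0574097 m^2
w = sqrt(0.0574097 / 0.11)
w = 0.7224 m


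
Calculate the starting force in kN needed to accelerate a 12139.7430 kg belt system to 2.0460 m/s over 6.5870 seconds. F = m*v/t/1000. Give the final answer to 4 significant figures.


F = 12139.7430 * 2.0460 / 6.5870 / 1000
F = 3.771 kN


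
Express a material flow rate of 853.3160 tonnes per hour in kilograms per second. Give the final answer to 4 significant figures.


m_dot = 853.3160 * 1000 / 3600
m_dot = 237.0 kg/s


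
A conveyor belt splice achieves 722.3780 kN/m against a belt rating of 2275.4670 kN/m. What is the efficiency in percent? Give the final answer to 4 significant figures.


Eff = 722.3780 / 2275.4670 * 100
Eff = 31.75 %


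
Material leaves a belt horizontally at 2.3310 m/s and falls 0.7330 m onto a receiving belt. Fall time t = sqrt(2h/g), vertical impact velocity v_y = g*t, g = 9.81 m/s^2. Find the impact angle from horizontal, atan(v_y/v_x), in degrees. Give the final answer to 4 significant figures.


t = sqrt(2*0.7330/9.81) = 0.386574 s
v_y = 9.81 * 0.386574 = 3.79229 m/s
angle = atan(3.79229 / 2.3310) = 58.42 deg


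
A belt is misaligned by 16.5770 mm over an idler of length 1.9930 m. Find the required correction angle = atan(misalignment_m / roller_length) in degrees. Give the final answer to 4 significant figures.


misalign_m = 16.5770 / 1000 = 0.016577 m
angle = atan(0.016577 / 1.9930)
angle = 0.4766 deg


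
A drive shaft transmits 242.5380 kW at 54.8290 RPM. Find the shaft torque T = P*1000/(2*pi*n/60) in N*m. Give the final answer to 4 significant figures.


omega = 2*pi*54.8290/60 = 5.74168 rad/s
T = 242.5380*1000 / 5.74168
T = 42240 N*m


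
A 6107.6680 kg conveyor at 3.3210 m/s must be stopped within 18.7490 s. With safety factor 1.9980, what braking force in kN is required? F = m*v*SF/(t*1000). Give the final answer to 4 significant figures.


F = 6107.6680 * 3.3210 / 18.7490 * 1.9980 / 1000
F = 2.162 kN


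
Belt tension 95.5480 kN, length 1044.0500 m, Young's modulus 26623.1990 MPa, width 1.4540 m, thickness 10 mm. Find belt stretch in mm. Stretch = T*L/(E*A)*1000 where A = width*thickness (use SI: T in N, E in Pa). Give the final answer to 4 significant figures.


A = 1.4540 * 0.01 = 0.01454 m^2
Stretch = 95.5480*1000 * 1044.0500 / (26623.1990e6 * 0.01454) * 1000
Stretch = 257.7 mm


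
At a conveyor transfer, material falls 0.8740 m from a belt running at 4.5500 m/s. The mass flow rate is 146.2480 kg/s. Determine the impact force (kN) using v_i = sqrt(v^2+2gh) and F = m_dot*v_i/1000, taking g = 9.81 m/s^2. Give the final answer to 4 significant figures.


v_i = sqrt(4.5500^2 + 2*9.81*0.8740) = 6.15227 m/s
F = 146.2480 * 6.15227 / 1000
F = 0.8998 kN


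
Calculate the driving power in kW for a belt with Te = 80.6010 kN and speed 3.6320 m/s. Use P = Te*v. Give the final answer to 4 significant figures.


P = Te * v = 80.6010 * 3.6320
P = 292.7 kW


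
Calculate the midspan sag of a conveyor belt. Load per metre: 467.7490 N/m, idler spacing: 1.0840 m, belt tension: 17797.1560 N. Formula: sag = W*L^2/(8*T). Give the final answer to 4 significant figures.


sag = 467.7490 * 1.0840^2 / (8 * 17797.1560)
sag = 0.003860 m


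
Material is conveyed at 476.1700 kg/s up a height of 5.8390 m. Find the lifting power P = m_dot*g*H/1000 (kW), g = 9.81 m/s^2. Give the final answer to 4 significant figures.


P = 476.1700 * 9.81 * 5.8390 / 1000
P = 27.28 kW


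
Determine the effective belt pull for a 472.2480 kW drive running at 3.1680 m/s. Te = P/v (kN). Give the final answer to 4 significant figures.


Te = P / v = 472.2480 / 3.1680
Te = 149.1 kN


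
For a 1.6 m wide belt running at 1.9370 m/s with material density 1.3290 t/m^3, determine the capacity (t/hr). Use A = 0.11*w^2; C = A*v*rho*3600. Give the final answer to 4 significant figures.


A = 0.11 * 1.6^2 = 0.2816 m^2
C = 0.2816 * 1.9370 * 1.3290 * 3600
C = 2610 t/hr


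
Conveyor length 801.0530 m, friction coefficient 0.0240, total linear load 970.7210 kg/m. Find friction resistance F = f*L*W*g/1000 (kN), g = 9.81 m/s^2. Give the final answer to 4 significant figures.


F = 0.0240 * 801.0530 * 970.7210 * 9.81 / 1000
F = 183.1 kN


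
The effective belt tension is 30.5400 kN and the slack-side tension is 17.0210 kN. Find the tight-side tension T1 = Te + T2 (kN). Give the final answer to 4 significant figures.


T1 = Te + T2 = 30.5400 + 17.0210
T1 = 47.56 kN


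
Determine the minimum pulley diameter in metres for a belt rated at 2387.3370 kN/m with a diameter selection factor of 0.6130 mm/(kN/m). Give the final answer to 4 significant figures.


D = 2387.3370 * 0.6130 / 1000
D = 1.463 m


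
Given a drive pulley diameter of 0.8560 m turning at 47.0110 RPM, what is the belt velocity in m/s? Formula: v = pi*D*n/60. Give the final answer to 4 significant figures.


v = pi * 0.8560 * 47.0110 / 60
v = 2.107 m/s
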